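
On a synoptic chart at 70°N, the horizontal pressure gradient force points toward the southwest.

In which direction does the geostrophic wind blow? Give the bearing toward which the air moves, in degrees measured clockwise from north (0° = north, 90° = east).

The pressure-gradient force points toward the southwest (bearing 225°).
Geostrophic balance: in the Northern Hemisphere the Coriolis force deflects motion to the right, so the geostrophic wind blows 90° to the right of the pressure-gradient force (low pressure on the left).
Rotating 225° by 90° clockwise gives 315° — the wind blows toward the northwest.

315°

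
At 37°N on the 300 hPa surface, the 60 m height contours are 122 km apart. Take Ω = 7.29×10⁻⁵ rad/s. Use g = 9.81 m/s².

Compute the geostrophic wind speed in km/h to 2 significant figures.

200 km/h

Coriolis parameter at 37°N:
f = 2Ω sin φ = 2 × 7.29×10⁻⁵ × sin 37° = 8.77×10⁻⁵ s⁻¹
Height gradient: |∂Z/∂n| = 60 m / 122000 m = 4.92×10⁻⁴
On a pressure surface, geostrophic balance gives V_g = (g/f)|∂Z/∂n|:
V_g = 9.81 × 4.92×10⁻⁴ / 8.77×10⁻⁵ = 55.0 m/s
Converting: 55.0 m/s × 3.6 = 200 km/h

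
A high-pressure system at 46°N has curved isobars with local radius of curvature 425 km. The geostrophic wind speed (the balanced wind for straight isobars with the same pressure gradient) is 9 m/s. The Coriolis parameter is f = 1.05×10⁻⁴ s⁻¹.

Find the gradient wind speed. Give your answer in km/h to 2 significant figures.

45 km/h

Around a high, pressure-gradient force acts outward with centrifugal, so Coriolis balances both:
fV = (1/ρ)|∂P/∂n| + V²/R  →  V² − fR·V + fR·V_g = 0
With fR = 1.05×10⁻⁴ × 425×10³ m = 44.6 m/s:
V = [fR − √((fR)² − 4 fR V_g)]/2 = [44.6 − √(44.6² − 4×44.6×9)]/2 = 12.5 m/s
Supergeostrophic (V > V_g = 9 m/s), as expected around a high.
Converting: 12.5 m/s × 3.6 = 45 km/h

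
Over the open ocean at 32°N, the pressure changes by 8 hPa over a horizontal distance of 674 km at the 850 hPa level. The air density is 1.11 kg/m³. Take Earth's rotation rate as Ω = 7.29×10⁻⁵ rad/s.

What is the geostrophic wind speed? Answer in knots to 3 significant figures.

26.9 knots

Coriolis parameter at 32°N:
f = 2Ω sin φ = 2 × 7.29×10⁻⁵ × sin 32° = 7.73×10⁻⁵ s⁻¹
Pressure gradient: |∂P/∂n| = 800 Pa / 674000 m = 1.19×10⁻³ Pa/m
Geostrophic balance (pressure-gradient force = Coriolis force):
V_g = (1/(fρ)) |∂P/∂n| = 1.19×10⁻³ / (7.73×10⁻⁵ × 1.11) = 13.8 m/s
Converting: 13.8 m/s × 1.944 = 26.9 knots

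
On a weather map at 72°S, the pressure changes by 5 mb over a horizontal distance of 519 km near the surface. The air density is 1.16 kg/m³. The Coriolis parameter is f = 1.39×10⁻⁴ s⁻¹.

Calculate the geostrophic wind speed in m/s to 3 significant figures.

5.97 m/s

Pressure gradient: |∂P/∂n| = 500 Pa / 519000 m = 9.63×10⁻⁴ Pa/m
Geostrophic balance (pressure-gradient force = Coriolis force):
V_g = (1/(fρ)) |∂P/∂n| = 9.63×10⁻⁴ / (1.39×10⁻⁴ × 1.16) = 5.97 m/s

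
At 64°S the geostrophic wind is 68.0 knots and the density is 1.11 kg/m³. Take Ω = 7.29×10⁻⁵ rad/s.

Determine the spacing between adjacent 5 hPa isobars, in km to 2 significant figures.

Coriolis parameter at 64°S:
f = 2Ω sin φ = 2 × 7.29×10⁻⁵ × sin 64° = 1.31×10⁻⁴ s⁻¹
Wind speed in SI: 68.0 knots = 35.0 m/s
Geostrophic balance rearranged: |∂P/∂n| = f ρ V_g
|∂P/∂n| = 1.31×10⁻⁴ × 1.11 × 35.0 = 5.09×10⁻³ Pa/m
Isobar spacing: Δn = ΔP/|∂P/∂n| = 500 Pa / 5.09×10⁻³ Pa/m = 98261 m ≈ 98 km

98 km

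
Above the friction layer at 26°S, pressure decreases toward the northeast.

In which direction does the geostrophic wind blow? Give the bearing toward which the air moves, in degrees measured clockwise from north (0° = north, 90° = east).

The pressure-gradient force points toward the northeast (bearing 045°).
Geostrophic balance: in the Southern Hemisphere the Coriolis force deflects motion to the left, so the geostrophic wind blows 90° to the left of the pressure-gradient force (low pressure on the right).
Rotating 045° by 90° counterclockwise gives 315° — the wind blows toward the northwest.

315°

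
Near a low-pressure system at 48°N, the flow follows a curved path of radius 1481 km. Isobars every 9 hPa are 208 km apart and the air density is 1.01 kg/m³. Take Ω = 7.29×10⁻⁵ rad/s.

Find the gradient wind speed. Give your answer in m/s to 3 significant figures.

32.8 m/s

Coriolis parameter at 48°N:
f = 2Ω sin φ = 2 × 7.29×10⁻⁵ × sin 48° = 1.08×10⁻⁴ s⁻¹
Pressure gradient: |∂P/∂n| = 900 Pa / 208000 m = 4.33×10⁻³ Pa/m
Geostrophic speed: V_g = |∂P/∂n|/(fρ) = 4.33×10⁻³/(1.08×10⁻⁴ × 1.01) = 39.5 m/s
Around a low, centrifugal force acts outward with Coriolis, so pressure-gradient force balances both:
(1/ρ)|∂P/∂n| = fV + V²/R  →  V² + fR·V − fR·V_g = 0
With fR = 1.08×10⁻⁴ × 1481×10³ m = 160 m/s:
V = [−fR + √((fR)² + 4 fR V_g)]/2 = [−160 + √(160² + 4×160×39.5)]/2 = 32.8 m/s
Subgeostrophic (V < V_g = 39.5 m/s), as expected around a low.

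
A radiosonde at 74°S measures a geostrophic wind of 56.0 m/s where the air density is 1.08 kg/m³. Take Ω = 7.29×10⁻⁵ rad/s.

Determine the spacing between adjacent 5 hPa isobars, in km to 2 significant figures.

59 km

Coriolis parameter at 74°S:
f = 2Ω sin φ = 2 × 7.29×10⁻⁵ × sin 74° = 1.40×10⁻⁴ s⁻¹
Geostrophic balance rearranged: |∂P/∂n| = f ρ V_g
|∂P/∂n| = 1.40×10⁻⁴ × 1.08 × 56.0 = 8.48×10⁻³ Pa/m
Isobar spacing: Δn = ΔP/|∂P/∂n| = 500 Pa / 8.48×10⁻³ Pa/m = 58987 m ≈ 59 km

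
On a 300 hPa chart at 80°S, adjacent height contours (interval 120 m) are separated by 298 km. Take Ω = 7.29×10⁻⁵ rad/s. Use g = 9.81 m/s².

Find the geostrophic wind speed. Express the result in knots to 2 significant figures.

53 knots

Coriolis parameter at 80°S:
f = 2Ω sin φ = 2 × 7.29×10⁻⁵ × sin 80° = 1.44×10⁻⁴ s⁻¹
Height gradient: |∂Z/∂n| = 120 m / 298000 m = 4.03×10⁻⁴
On a pressure surface, geostrophic balance gives V_g = (g/f)|∂Z/∂n|:
V_g = 9.81 × 4.03×10⁻⁴ / 1.44×10⁻⁴ = 27.5 m/s
Converting: 27.5 m/s × 1.944 = 53 knots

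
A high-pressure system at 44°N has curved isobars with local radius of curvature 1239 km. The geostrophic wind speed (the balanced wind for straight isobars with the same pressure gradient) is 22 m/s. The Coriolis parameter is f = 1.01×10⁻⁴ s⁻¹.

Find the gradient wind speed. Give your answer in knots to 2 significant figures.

Around a high, pressure-gradient force acts outward with centrifugal, so Coriolis balances both:
fV = (1/ρ)|∂P/∂n| + V²/R  →  V² − fR·V + fR·V_g = 0
With fR = 1.01×10⁻⁴ × 1239×10³ m = 125 m/s:
V = [fR − √((fR)² − 4 fR V_g)]/2 = [125 − √(125² − 4×125×22)]/2 = 28.5 m/s
Supergeostrophic (V > V_g = 22 m/s), as expected around a high.
Converting: 28.5 m/s × 1.944 = 55 knots

55 knots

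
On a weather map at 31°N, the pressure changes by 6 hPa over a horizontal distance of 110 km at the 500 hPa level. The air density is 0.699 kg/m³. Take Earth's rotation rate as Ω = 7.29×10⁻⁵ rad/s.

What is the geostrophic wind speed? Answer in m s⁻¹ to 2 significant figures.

100 m s⁻¹

Coriolis parameter at 31°N:
f = 2Ω sin φ = 2 × 7.29×10⁻⁵ × sin 31° = 7.51×10⁻⁵ s⁻¹
Pressure gradient: |∂P/∂n| = 600 Pa / 110000 m = 5.45×10⁻³ Pa/m
Geostrophic balance (pressure-gradient force = Coriolis force):
V_g = (1/(fρ)) |∂P/∂n| = 5.45×10⁻³ / (7.51×10⁻⁵ × 0.699) = 104 m/s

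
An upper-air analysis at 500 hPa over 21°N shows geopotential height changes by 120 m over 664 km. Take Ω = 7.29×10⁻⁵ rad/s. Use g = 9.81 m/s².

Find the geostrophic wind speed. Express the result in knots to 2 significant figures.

Coriolis parameter at 21°N:
f = 2Ω sin φ = 2 × 7.29×10⁻⁵ × sin 21° = 5.23×10⁻⁵ s⁻¹
Height gradient: |∂Z/∂n| = 120 m / 664000 m = 1.81×10⁻⁴
On a pressure surface, geostrophic balance gives V_g = (g/f)|∂Z/∂n|:
V_g = 9.81 × 1.81×10⁻⁴ / 5.23×10⁻⁵ = 33.9 m/s
Converting: 33.9 m/s × 1.944 = 66 knots

66 knots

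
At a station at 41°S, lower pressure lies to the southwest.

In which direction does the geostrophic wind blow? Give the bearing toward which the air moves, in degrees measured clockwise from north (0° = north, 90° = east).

135°

The pressure-gradient force points toward the southwest (bearing 225°).
Geostrophic balance: in the Southern Hemisphere the Coriolis force deflects motion to the left, so the geostrophic wind blows 90° to the left of the pressure-gradient force (low pressure on the right).
Rotating 225° by 90° counterclockwise gives 135° — the wind blows toward the southeast.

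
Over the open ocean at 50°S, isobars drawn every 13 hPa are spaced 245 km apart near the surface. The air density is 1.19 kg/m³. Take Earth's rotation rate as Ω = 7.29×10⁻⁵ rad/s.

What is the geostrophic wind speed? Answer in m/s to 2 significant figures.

Coriolis parameter at 50°S:
f = 2Ω sin φ = 2 × 7.29×10⁻⁵ × sin 50° = 1.12×10⁻⁴ s⁻¹
Pressure gradient: |∂P/∂n| = 1300 Pa / 245000 m = 5.31×10⁻³ Pa/m
Geostrophic balance (pressure-gradient force = Coriolis force):
V_g = (1/(fρ)) |∂P/∂n| = 5.31×10⁻³ / (1.12×10⁻⁴ × 1.19) = 39.9 m/s

40 m/s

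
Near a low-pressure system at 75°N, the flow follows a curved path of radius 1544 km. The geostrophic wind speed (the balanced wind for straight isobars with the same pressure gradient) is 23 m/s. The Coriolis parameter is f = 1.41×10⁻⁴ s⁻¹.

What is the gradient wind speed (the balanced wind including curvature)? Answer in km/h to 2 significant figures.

Around a low, centrifugal force acts outward with Coriolis, so pressure-gradient force balances both:
(1/ρ)|∂P/∂n| = fV + V²/R  →  V² + fR·V − fR·V_g = 0
With fR = 1.41×10⁻⁴ × 1544×10³ m = 218 m/s:
V = [−fR + √((fR)² + 4 fR V_g)]/2 = [−218 + √(218² + 4×218×23)]/2 = 21 m/s
Subgeostrophic (V < V_g = 23 m/s), as expected around a low.
Converting: 21 m/s × 3.6 = 76 km/h

76 km/h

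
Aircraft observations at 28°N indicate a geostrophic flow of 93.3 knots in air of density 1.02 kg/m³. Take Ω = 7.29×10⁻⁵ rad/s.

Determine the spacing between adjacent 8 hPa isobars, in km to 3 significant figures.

239 km

Coriolis parameter at 28°N:
f = 2Ω sin φ = 2 × 7.29×10⁻⁵ × sin 28° = 6.84×10⁻⁵ s⁻¹
Wind speed in SI: 93.3 knots = 48.0 m/s
Geostrophic balance rearranged: |∂P/∂n| = f ρ V_g
|∂P/∂n| = 6.84×10⁻⁵ × 1.02 × 48.0 = 3.35×10⁻³ Pa/m
Isobar spacing: Δn = ΔP/|∂P/∂n| = 800 Pa / 3.35×10⁻³ Pa/m = 238728 m ≈ 239 km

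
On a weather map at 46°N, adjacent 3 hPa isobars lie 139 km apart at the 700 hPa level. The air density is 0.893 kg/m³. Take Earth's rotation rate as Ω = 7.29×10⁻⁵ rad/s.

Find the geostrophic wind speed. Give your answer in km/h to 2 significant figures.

83 km/h

Coriolis parameter at 46°N:
f = 2Ω sin φ = 2 × 7.29×10⁻⁵ × sin 46° = 1.05×10⁻⁴ s⁻¹
Pressure gradient: |∂P/∂n| = 300 Pa / 139000 m = 2.16×10⁻³ Pa/m
Geostrophic balance (pressure-gradient force = Coriolis force):
V_g = (1/(fρ)) |∂P/∂n| = 2.16×10⁻³ / (1.05×10⁻⁴ × 0.893) = 23.0 m/s
Converting: 23.0 m/s × 3.6 = 83 km/h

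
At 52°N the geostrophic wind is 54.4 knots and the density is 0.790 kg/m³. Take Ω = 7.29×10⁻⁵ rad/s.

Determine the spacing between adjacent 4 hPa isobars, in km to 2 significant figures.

Coriolis parameter at 52°N:
f = 2Ω sin φ = 2 × 7.29×10⁻⁵ × sin 52° = 1.15×10⁻⁴ s⁻¹
Wind speed in SI: 54.4 knots = 28.0 m/s
Geostrophic balance rearranged: |∂P/∂n| = f ρ V_g
|∂P/∂n| = 1.15×10⁻⁴ × 0.790 × 28.0 = 2.54×10⁻³ Pa/m
Isobar spacing: Δn = ΔP/|∂P/∂n| = 400 Pa / 2.54×10⁻³ Pa/m = 157473 m ≈ 160 km

160 km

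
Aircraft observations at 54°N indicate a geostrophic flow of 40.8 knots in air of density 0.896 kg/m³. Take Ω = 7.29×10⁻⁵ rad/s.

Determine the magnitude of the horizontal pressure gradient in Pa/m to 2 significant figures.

2.2×10⁻³ Pa/m

Coriolis parameter at 54°N:
f = 2Ω sin φ = 2 × 7.29×10⁻⁵ × sin 54° = 1.18×10⁻⁴ s⁻¹
Wind speed in SI: 40.8 knots = 21.0 m/s
Geostrophic balance rearranged: |∂P/∂n| = f ρ V_g
|∂P/∂n| = 1.18×10⁻⁴ × 0.896 × 21.0 = 2.22×10⁻³ Pa/m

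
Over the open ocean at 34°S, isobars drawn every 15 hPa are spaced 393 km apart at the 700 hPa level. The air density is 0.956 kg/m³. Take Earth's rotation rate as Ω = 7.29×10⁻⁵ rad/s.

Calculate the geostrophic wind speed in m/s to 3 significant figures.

Coriolis parameter at 34°S:
f = 2Ω sin φ = 2 × 7.29×10⁻⁵ × sin 34° = 8.15×10⁻⁵ s⁻¹
Pressure gradient: |∂P/∂n| = 1500 Pa / 393000 m = 3.82×10⁻³ Pa/m
Geostrophic balance (pressure-gradient force = Coriolis force):
V_g = (1/(fρ)) |∂P/∂n| = 3.82×10⁻³ / (8.15×10⁻⁵ × 0.956) = 49.0 m/s

49.0 m/s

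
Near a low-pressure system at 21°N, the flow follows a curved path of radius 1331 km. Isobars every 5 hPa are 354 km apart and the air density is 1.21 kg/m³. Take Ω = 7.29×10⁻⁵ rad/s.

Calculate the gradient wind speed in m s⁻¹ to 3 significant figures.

Coriolis parameter at 21°N:
f = 2Ω sin φ = 2 × 7.29×10⁻⁵ × sin 21° = 5.23×10⁻⁵ s⁻¹
Pressure gradient: |∂P/∂n| = 500 Pa / 354000 m = 1.41×10⁻³ Pa/m
Geostrophic speed: V_g = |∂P/∂n|/(fρ) = 1.41×10⁻³/(5.23×10⁻⁵ × 1.21) = 22.3 m/s
Around a low, centrifugal force acts outward with Coriolis, so pressure-gradient force balances both:
(1/ρ)|∂P/∂n| = fV + V²/R  →  V² + fR·V − fR·V_g = 0
With fR = 5.23×10⁻⁵ × 1331×10³ m = 69.5 m/s:
V = [−fR + √((fR)² + 4 fR V_g)]/2 = [−69.5 + √(69.5² + 4×69.5×22.3)]/2 = 17.8 m/s
Subgeostrophic (V < V_g = 22.3 m/s), as expected around a low.

17.8 m s⁻¹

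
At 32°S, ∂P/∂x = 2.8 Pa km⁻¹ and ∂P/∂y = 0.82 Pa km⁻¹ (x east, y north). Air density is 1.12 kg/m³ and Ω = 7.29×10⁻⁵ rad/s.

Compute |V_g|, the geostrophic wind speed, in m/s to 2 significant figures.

34 m/s

Coriolis parameter at 32°S:
f = 2Ω sin φ = 2 × 7.29×10⁻⁵ × sin 32° = 7.73×10⁻⁵ s⁻¹
In the Southern Hemisphere f is negative: f = −7.73×10⁻⁵ s⁻¹.
Component geostrophic relations (x east, y north):
u_g = −(1/(fρ)) ∂P/∂y,  v_g = (1/(fρ)) ∂P/∂x
u_g = −(0.82×10⁻³)/(−7.73×10⁻⁵ × 1.12) = 9.48 m/s;  v_g = (2.8×10⁻³)/(−7.73×10⁻⁵ × 1.12) = −32.4 m/s
|V_g| = √(u_g² + v_g²) = 33.7 m/s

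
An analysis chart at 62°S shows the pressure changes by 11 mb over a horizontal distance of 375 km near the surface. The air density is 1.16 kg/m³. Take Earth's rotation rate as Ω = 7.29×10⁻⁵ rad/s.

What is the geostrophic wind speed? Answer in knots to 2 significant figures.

Coriolis parameter at 62°S:
f = 2Ω sin φ = 2 × 7.29×10⁻⁵ × sin 62° = 1.29×10⁻⁴ s⁻¹
Pressure gradient: |∂P/∂n| = 1100 Pa / 375000 m = 2.93×10⁻³ Pa/m
Geostrophic balance (pressure-gradient force = Coriolis force):
V_g = (1/(fρ)) |∂P/∂n| = 2.93×10⁻³ / (1.29×10⁻⁴ × 1.16) = 19.6 m/s
Converting: 19.6 m/s × 1.944 = 38 knots

38 knots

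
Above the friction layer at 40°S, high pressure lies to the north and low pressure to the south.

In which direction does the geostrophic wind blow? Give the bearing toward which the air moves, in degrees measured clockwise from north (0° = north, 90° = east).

The pressure-gradient force points toward the south (bearing 180°).
Geostrophic balance: in the Southern Hemisphere the Coriolis force deflects motion to the left, so the geostrophic wind blows 90° to the left of the pressure-gradient force (low pressure on the right).
Rotating 180° by 90° counterclockwise gives 090° — the wind blows toward the east.

090°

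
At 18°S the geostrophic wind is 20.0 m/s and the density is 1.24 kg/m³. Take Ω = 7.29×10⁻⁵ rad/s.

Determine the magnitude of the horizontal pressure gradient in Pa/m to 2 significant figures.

1.1×10⁻³ Pa/m

Coriolis parameter at 18°S:
f = 2Ω sin φ = 2 × 7.29×10⁻⁵ × sin 18° = 4.51×10⁻⁵ s⁻¹
Geostrophic balance rearranged: |∂P/∂n| = f ρ V_g
|∂P/∂n| = 4.51×10⁻⁵ × 1.24 × 20.0 = 1.12×10⁻³ Pa/m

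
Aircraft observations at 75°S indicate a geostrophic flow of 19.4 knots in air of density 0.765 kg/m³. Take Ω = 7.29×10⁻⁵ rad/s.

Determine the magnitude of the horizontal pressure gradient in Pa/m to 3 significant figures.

1.08×10⁻³ Pa/m

Coriolis parameter at 75°S:
f = 2Ω sin φ = 2 × 7.29×10⁻⁵ × sin 75° = 1.41×10⁻⁴ s⁻¹
Wind speed in SI: 19.4 knots = 9.98 m/s
Geostrophic balance rearranged: |∂P/∂n| = f ρ V_g
|∂P/∂n| = 1.41×10⁻⁴ × 0.765 × 9.98 = 1.08×10⁻³ Pa/m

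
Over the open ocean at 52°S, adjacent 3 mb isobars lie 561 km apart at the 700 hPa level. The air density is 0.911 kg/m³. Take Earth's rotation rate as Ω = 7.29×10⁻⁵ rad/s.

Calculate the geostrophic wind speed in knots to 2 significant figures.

Coriolis parameter at 52°S:
f = 2Ω sin φ = 2 × 7.29×10⁻⁵ × sin 52° = 1.15×10⁻⁴ s⁻¹
Pressure gradient: |∂P/∂n| = 300 Pa / 561000 m = 5.35×10⁻⁴ Pa/m
Geostrophic balance (pressure-gradient force = Coriolis force):
V_g = (1/(fρ)) |∂P/∂n| = 5.35×10⁻⁴ / (1.15×10⁻⁴ × 0.911) = 5.11 m/s
Converting: 5.11 m/s × 1.944 = 9.9 knots

9.9 knots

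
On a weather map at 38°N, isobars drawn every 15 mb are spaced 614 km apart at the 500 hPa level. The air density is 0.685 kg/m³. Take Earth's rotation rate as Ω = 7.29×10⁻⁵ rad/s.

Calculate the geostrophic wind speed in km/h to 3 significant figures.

143 km/h

Coriolis parameter at 38°N:
f = 2Ω sin φ = 2 × 7.29×10⁻⁵ × sin 38° = 8.98×10⁻⁵ s⁻¹
Pressure gradient: |∂P/∂n| = 1500 Pa / 614000 m = 2.44×10⁻³ Pa/m
Geostrophic balance (pressure-gradient force = Coriolis force):
V_g = (1/(fρ)) |∂P/∂n| = 2.44×10⁻³ / (8.98×10⁻⁵ × 0.685) = 39.7 m/s
Converting: 39.7 m/s × 3.6 = 143 km/h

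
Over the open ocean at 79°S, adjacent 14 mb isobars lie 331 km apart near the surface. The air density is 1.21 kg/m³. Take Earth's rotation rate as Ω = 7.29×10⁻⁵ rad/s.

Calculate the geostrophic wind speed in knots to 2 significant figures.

Coriolis parameter at 79°S:
f = 2Ω sin φ = 2 × 7.29×10⁻⁵ × sin 79° = 1.43×10⁻⁴ s⁻¹
Pressure gradient: |∂P/∂n| = 1400 Pa / 331000 m = 4.23×10⁻³ Pa/m
Geostrophic balance (pressure-gradient force = Coriolis force):
V_g = (1/(fρ)) |∂P/∂n| = 4.23×10⁻³ / (1.43×10⁻⁴ × 1.21) = 24.4 m/s
Converting: 24.4 m/s × 1.944 = 47 knots

47 knots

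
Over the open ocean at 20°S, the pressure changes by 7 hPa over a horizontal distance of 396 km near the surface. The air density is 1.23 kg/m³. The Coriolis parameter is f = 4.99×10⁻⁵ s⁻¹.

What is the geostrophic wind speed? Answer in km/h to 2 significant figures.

Pressure gradient: |∂P/∂n| = 700 Pa / 396000 m = 1.77×10⁻³ Pa/m
Geostrophic balance (pressure-gradient force = Coriolis force):
V_g = (1/(fρ)) |∂P/∂n| = 1.77×10⁻³ / (4.99×10⁻⁵ × 1.23) = 28.8 m/s
Converting: 28.8 m/s × 3.6 = 100 km/h

100 km/h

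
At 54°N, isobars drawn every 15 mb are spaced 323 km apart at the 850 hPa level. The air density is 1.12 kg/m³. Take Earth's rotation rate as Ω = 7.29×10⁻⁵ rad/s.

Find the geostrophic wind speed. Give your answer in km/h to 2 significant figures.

Coriolis parameter at 54°N:
f = 2Ω sin φ = 2 × 7.29×10⁻⁵ × sin 54° = 1.18×10⁻⁴ s⁻¹
Pressure gradient: |∂P/∂n| = 1500 Pa / 323000 m = 4.64×10⁻³ Pa/m
Geostrophic balance (pressure-gradient force = Coriolis force):
V_g = (1/(fρ)) |∂P/∂n| = 4.64×10⁻³ / (1.18×10⁻⁴ × 1.12) = 35.2 m/s
Converting: 35.2 m/s × 3.6 = 130 km/h

130 km/h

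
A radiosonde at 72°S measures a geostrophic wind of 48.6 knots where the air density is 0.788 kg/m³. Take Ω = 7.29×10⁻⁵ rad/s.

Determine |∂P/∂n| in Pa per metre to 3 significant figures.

2.73×10⁻³ Pa/m

Coriolis parameter at 72°S:
f = 2Ω sin φ = 2 × 7.29×10⁻⁵ × sin 72° = 1.39×10⁻⁴ s⁻¹
Wind speed in SI: 48.6 knots = 25.0 m/s
Geostrophic balance rearranged: |∂P/∂n| = f ρ V_g
|∂P/∂n| = 1.39×10⁻⁴ × 0.788 × 25.0 = 2.73×10⁻³ Pa/m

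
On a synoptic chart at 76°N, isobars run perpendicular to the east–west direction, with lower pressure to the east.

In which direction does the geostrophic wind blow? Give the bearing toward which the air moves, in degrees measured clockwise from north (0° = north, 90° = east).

180°

The pressure-gradient force points toward the east (bearing 090°).
Geostrophic balance: in the Northern Hemisphere the Coriolis force deflects motion to the right, so the geostrophic wind blows 90° to the right of the pressure-gradient force (low pressure on the left).
Rotating 090° by 90° clockwise gives 180° — the wind blows toward the south.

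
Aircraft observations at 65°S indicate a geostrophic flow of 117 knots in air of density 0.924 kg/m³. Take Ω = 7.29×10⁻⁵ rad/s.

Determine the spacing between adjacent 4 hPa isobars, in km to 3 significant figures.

54.4 km

Coriolis parameter at 65°S:
f = 2Ω sin φ = 2 × 7.29×10⁻⁵ × sin 65° = 1.32×10⁻⁴ s⁻¹
Wind speed in SI: 117 knots = 60.2 m/s
Geostrophic balance rearranged: |∂P/∂n| = f ρ V_g
|∂P/∂n| = 1.32×10⁻⁴ × 0.924 × 60.2 = 7.35×10⁻³ Pa/m
Isobar spacing: Δn = ΔP/|∂P/∂n| = 400 Pa / 7.35×10⁻³ Pa/m = 54429 m ≈ 54.4 km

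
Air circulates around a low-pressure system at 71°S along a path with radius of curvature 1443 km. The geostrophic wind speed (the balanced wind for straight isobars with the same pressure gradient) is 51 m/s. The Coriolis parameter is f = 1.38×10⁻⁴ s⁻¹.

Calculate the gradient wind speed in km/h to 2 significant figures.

150 km/h

Around a low, centrifugal force acts outward with Coriolis, so pressure-gradient force balances both:
(1/ρ)|∂P/∂n| = fV + V²/R  →  V² + fR·V − fR·V_g = 0
With fR = 1.38×10⁻⁴ × 1443×10³ m = 199 m/s:
V = [−fR + √((fR)² + 4 fR V_g)]/2 = [−199 + √(199² + 4×199×51)]/2 = 42.1 m/s
Subgeostrophic (V < V_g = 51 m/s), as expected around a low.
Converting: 42.1 m/s × 3.6 = 150 km/h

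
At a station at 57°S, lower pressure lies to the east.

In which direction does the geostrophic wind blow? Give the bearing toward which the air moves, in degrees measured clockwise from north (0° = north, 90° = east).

000°

The pressure-gradient force points toward the east (bearing 090°).
Geostrophic balance: in the Southern Hemisphere the Coriolis force deflects motion to the left, so the geostrophic wind blows 90° to the left of the pressure-gradient force (low pressure on the right).
Rotating 090° by 90° counterclockwise gives 000° — the wind blows toward the north.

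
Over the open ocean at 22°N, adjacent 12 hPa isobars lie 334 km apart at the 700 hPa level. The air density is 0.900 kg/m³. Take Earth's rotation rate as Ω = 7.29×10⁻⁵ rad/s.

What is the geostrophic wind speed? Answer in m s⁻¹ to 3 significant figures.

Coriolis parameter at 22°N:
f = 2Ω sin φ = 2 × 7.29×10⁻⁵ × sin 22° = 5.46×10⁻⁵ s⁻¹
Pressure gradient: |∂P/∂n| = 1200 Pa / 334000 m = 3.59×10⁻³ Pa/m
Geostrophic balance (pressure-gradient force = Coriolis force):
V_g = (1/(fρ)) |∂P/∂n| = 3.59×10⁻³ / (5.46×10⁻⁵ × 0.900) = 73.1 m/s

73.1 m s⁻¹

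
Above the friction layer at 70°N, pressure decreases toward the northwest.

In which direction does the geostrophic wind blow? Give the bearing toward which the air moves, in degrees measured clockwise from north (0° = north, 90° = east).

The pressure-gradient force points toward the northwest (bearing 315°).
Geostrophic balance: in the Northern Hemisphere the Coriolis force deflects motion to the right, so the geostrophic wind blows 90° to the right of the pressure-gradient force (low pressure on the left).
Rotating 315° by 90° clockwise gives 045° — the wind blows toward the northeast.

045°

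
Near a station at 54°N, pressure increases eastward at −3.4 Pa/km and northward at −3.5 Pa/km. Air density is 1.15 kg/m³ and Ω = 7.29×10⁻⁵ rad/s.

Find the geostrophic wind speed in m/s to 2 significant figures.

36 m/s

Coriolis parameter at 54°N:
f = 2Ω sin φ = 2 × 7.29×10⁻⁵ × sin 54° = 1.18×10⁻⁴ s⁻¹
Component geostrophic relations (x east, y north):
u_g = −(1/(fρ)) ∂P/∂y,  v_g = (1/(fρ)) ∂P/∂x
u_g = −(−3.5×10⁻³)/(1.18×10⁻⁴ × 1.15) = 25.8 m/s;  v_g = (−3.4×10⁻³)/(1.18×10⁻⁴ × 1.15) = −25.1 m/s
|V_g| = √(u_g² + v_g²) = 36.0 m/s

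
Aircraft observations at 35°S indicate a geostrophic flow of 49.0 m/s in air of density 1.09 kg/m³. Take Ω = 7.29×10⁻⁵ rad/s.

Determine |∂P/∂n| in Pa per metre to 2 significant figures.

4.5×10⁻³ Pa/m

Coriolis parameter at 35°S:
f = 2Ω sin φ = 2 × 7.29×10⁻⁵ × sin 35° = 8.36×10⁻⁵ s⁻¹
Geostrophic balance rearranged: |∂P/∂n| = f ρ V_g
|∂P/∂n| = 8.36×10⁻⁵ × 1.09 × 49.0 = 4.47×10⁻³ Pa/m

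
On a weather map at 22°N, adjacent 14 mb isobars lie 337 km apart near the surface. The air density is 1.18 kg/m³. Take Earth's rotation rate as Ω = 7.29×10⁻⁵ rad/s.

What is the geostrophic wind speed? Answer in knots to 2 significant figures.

130 knots

Coriolis parameter at 22°N:
f = 2Ω sin φ = 2 × 7.29×10⁻⁵ × sin 22° = 5.46×10⁻⁵ s⁻¹
Pressure gradient: |∂P/∂n| = 1400 Pa / 337000 m = 4.15×10⁻³ Pa/m
Geostrophic balance (pressure-gradient force = Coriolis force):
V_g = (1/(fρ)) |∂P/∂n| = 4.15×10⁻³ / (5.46×10⁻⁵ × 1.18) = 64.5 m/s
Converting: 64.5 m/s × 1.944 = 130 knots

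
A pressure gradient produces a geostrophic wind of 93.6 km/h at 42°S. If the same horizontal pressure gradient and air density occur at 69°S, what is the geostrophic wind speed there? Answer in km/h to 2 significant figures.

67 km/h

With the same pressure gradient and density, V_g ∝ 1/f ∝ 1/sin φ.
V₂ = V₁ · sin φ₁ / sin φ₂ = 93.6 × sin 42° / sin 69°
V₂ = 93.6 × 0.6691/0.9336 = 67 km/h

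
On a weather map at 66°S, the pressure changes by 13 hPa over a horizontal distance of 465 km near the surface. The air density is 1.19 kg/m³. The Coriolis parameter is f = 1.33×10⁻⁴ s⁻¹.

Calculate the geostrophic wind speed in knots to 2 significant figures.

34 knots

Pressure gradient: |∂P/∂n| = 1300 Pa / 465000 m = 2.80×10⁻³ Pa/m
Geostrophic balance (pressure-gradient force = Coriolis force):
V_g = (1/(fρ)) |∂P/∂n| = 2.80×10⁻³ / (1.33×10⁻⁴ × 1.19) = 17.7 m/s
Converting: 17.7 m/s × 1.944 = 34 knots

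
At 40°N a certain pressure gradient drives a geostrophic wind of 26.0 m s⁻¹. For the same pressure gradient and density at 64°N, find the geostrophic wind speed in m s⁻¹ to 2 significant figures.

19 m s⁻¹

With the same pressure gradient and density, V_g ∝ 1/f ∝ 1/sin φ.
V₂ = V₁ · sin φ₁ / sin φ₂ = 26.0 × sin 40° / sin 64°
V₂ = 26.0 × 0.6428/0.8988 = 19 m s⁻¹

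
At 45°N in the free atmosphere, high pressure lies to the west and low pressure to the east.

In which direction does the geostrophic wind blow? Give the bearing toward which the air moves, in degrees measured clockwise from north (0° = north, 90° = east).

180°

The pressure-gradient force points toward the east (bearing 090°).
Geostrophic balance: in the Northern Hemisphere the Coriolis force deflects motion to the right, so the geostrophic wind blows 90° to the right of the pressure-gradient force (low pressure on the left).
Rotating 090° by 90° clockwise gives 180° — the wind blows toward the south.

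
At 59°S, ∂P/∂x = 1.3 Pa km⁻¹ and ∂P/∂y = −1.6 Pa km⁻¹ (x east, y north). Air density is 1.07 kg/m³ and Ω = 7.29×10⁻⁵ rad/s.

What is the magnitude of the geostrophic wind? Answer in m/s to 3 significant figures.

15.4 m/s

Coriolis parameter at 59°S:
f = 2Ω sin φ = 2 × 7.29×10⁻⁵ × sin 59° = 1.25×10⁻⁴ s⁻¹
In the Southern Hemisphere f is negative: f = −1.25×10⁻⁴ s⁻¹.
Component geostrophic relations (x east, y north):
u_g = −(1/(fρ)) ∂P/∂y,  v_g = (1/(fρ)) ∂P/∂x
u_g = −(−1.6×10⁻³)/(−1.25×10⁻⁴ × 1.07) = −12.0 m/s;  v_g = (1.3×10⁻³)/(−1.25×10⁻⁴ × 1.07) = −9.72 m/s
|V_g| = √(u_g² + v_g²) = 15.4 m/s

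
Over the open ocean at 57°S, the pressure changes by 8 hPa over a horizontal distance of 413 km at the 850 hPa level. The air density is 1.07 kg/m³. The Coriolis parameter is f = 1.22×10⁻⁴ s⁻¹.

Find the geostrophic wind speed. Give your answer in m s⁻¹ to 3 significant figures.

Pressure gradient: |∂P/∂n| = 800 Pa / 413000 m = 1.94×10⁻³ Pa/m
Geostrophic balance (pressure-gradient force = Coriolis force):
V_g = (1/(fρ)) |∂P/∂n| = 1.94×10⁻³ / (1.22×10⁻⁴ × 1.07) = 14.8 m/s

14.8 m s⁻¹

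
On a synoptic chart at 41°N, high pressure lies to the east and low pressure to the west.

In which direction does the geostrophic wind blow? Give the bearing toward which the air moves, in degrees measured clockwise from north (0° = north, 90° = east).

The pressure-gradient force points toward the west (bearing 270°).
Geostrophic balance: in the Northern Hemisphere the Coriolis force deflects motion to the right, so the geostrophic wind blows 90° to the right of the pressure-gradient force (low pressure on the left).
Rotating 270° by 90° clockwise gives 000° — the wind blows toward the north.

000°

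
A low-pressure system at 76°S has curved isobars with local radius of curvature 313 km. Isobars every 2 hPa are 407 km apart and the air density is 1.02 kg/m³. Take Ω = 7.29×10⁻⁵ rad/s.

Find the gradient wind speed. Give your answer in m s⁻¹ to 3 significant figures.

3.18 m s⁻¹

Coriolis parameter at 76°S:
f = 2Ω sin φ = 2 × 7.29×10⁻⁵ × sin 76° = 1.41×10⁻⁴ s⁻¹
Pressure gradient: |∂P/∂n| = 200 Pa / 407000 m = 4.91×10⁻⁴ Pa/m
Geostrophic speed: V_g = |∂P/∂n|/(fρ) = 4.91×10⁻⁴/(1.41×10⁻⁴ × 1.02) = 3.41 m/s
Around a low, centrifugal force acts outward with Coriolis, so pressure-gradient force balances both:
(1/ρ)|∂P/∂n| = fV + V²/R  →  V² + fR·V − fR·V_g = 0
With fR = 1.41×10⁻⁴ × 313×10³ m = 44.3 m/s:
V = [−fR + √((fR)² + 4 fR V_g)]/2 = [−44.3 + √(44.3² + 4×44.3×3.41)]/2 = 3.18 m/s
Subgeostrophic (V < V_g = 3.41 m/s), as expected around a low.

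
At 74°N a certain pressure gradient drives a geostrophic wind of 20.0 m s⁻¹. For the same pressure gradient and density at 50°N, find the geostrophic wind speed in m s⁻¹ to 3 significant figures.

With the same pressure gradient and density, V_g ∝ 1/f ∝ 1/sin φ.
V₂ = V₁ · sin φ₁ / sin φ₂ = 20.0 × sin 74° / sin 50°
V₂ = 20.0 × 0.9613/0.7660 = 25.1 m s⁻¹

25.1 m s⁻¹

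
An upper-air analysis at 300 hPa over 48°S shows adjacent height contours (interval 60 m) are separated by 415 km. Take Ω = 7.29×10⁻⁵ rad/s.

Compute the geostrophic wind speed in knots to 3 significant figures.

25.4 knots

Coriolis parameter at 48°S:
f = 2Ω sin φ = 2 × 7.29×10⁻⁵ × sin 48° = 1.08×10⁻⁴ s⁻¹
Height gradient: |∂Z/∂n| = 60 m / 415000 m = 1.45×10⁻⁴
On a pressure surface, geostrophic balance gives V_g = (g/f)|∂Z/∂n|:
V_g = 9.81 × 1.45×10⁻⁴ / 1.08×10⁻⁴ = 13.1 m/s
Converting: 13.1 m/s × 1.944 = 25.4 knots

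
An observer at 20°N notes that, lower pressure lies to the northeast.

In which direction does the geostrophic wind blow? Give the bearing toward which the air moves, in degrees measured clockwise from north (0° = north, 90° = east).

135°

The pressure-gradient force points toward the northeast (bearing 045°).
Geostrophic balance: in the Northern Hemisphere the Coriolis force deflects motion to the right, so the geostrophic wind blows 90° to the right of the pressure-gradient force (low pressure on the left).
Rotating 045° by 90° clockwise gives 135° — the wind blows toward the southeast.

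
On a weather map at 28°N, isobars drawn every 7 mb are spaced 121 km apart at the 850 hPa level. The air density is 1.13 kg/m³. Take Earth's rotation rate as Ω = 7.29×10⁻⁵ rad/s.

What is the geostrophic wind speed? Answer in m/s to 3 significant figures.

74.8 m/s

Coriolis parameter at 28°N:
f = 2Ω sin φ = 2 × 7.29×10⁻⁵ × sin 28° = 6.84×10⁻⁵ s⁻¹
Pressure gradient: |∂P/∂n| = 700 Pa / 121000 m = 5.79×10⁻³ Pa/m
Geostrophic balance (pressure-gradient force = Coriolis force):
V_g = (1/(fρ)) |∂P/∂n| = 5.79×10⁻³ / (6.84×10⁻⁵ × 1.13) = 74.8 m/s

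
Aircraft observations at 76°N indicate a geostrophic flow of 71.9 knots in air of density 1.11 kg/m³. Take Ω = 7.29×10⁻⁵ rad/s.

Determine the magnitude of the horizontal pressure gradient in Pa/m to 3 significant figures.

Coriolis parameter at 76°N:
f = 2Ω sin φ = 2 × 7.29×10⁻⁵ × sin 76° = 1.41×10⁻⁴ s⁻¹
Wind speed in SI: 71.9 knots = 37.0 m/s
Geostrophic balance rearranged: |∂P/∂n| = f ρ V_g
|∂P/∂n| = 1.41×10⁻⁴ × 1.11 × 37.0 = 5.81×10⁻³ Pa/m

5.81×10⁻³ Pa/m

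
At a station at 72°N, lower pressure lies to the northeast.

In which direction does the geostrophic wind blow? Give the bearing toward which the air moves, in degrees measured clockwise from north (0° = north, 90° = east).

135°

The pressure-gradient force points toward the northeast (bearing 045°).
Geostrophic balance: in the Northern Hemisphere the Coriolis force deflects motion to the right, so the geostrophic wind blows 90° to the right of the pressure-gradient force (low pressure on the left).
Rotating 045° by 90° clockwise gives 135° — the wind blows toward the southeast.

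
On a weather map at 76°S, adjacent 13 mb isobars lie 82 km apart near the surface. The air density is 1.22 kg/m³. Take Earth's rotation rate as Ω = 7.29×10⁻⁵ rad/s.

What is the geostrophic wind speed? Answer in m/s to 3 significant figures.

91.9 m/s

Coriolis parameter at 76°S:
f = 2Ω sin φ = 2 × 7.29×10⁻⁵ × sin 76° = 1.41×10⁻⁴ s⁻¹
Pressure gradient: |∂P/∂n| = 1300 Pa / 82000 m = 1.59×10⁻² Pa/m
Geostrophic balance (pressure-gradient force = Coriolis force):
V_g = (1/(fρ)) |∂P/∂n| = 1.59×10⁻² / (1.41×10⁻⁴ × 1.22) = 91.9 m/s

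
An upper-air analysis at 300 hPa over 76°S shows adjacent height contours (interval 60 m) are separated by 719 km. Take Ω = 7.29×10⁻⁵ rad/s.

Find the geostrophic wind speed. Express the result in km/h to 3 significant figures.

20.8 km/h

Coriolis parameter at 76°S:
f = 2Ω sin φ = 2 × 7.29×10⁻⁵ × sin 76° = 1.41×10⁻⁴ s⁻¹
Height gradient: |∂Z/∂n| = 60 m / 719000 m = 8.34×10⁻⁵
On a pressure surface, geostrophic balance gives V_g = (g/f)|∂Z/∂n|:
V_g = 9.81 × 8.34×10⁻⁵ / 1.41×10⁻⁴ = 5.79 m/s
Converting: 5.79 m/s × 3.6 = 20.8 km/h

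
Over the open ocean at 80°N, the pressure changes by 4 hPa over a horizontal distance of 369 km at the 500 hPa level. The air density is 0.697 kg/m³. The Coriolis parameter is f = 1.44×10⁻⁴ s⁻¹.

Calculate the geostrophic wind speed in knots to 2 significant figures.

21 knots

Pressure gradient: |∂P/∂n| = 400 Pa / 369000 m = 1.08×10⁻³ Pa/m
Geostrophic balance (pressure-gradient force = Coriolis force):
V_g = (1/(fρ)) |∂P/∂n| = 1.08×10⁻³ / (1.44×10⁻⁴ × 0.697) = 10.8 m/s
Converting: 10.8 m/s × 1.944 = 21 knots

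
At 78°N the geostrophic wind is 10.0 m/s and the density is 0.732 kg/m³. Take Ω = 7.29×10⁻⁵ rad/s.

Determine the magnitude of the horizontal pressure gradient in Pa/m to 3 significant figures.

1.04×10⁻³ Pa/m

Coriolis parameter at 78°N:
f = 2Ω sin φ = 2 × 7.29×10⁻⁵ × sin 78° = 1.43×10⁻⁴ s⁻¹
Geostrophic balance rearranged: |∂P/∂n| = f ρ V_g
|∂P/∂n| = 1.43×10⁻⁴ × 0.732 × 10.0 = 1.04×10⁻³ Pa/m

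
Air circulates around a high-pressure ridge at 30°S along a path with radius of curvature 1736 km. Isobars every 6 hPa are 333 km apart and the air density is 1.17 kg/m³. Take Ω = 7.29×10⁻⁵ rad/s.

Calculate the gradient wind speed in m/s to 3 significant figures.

Coriolis parameter at 30°S:
f = 2Ω sin φ = 2 × 7.29×10⁻⁵ × sin 30° = 7.29×10⁻⁵ s⁻¹
Pressure gradient: |∂P/∂n| = 600 Pa / 333000 m = 1.80×10⁻³ Pa/m
Geostrophic speed: V_g = |∂P/∂n|/(fρ) = 1.80×10⁻³/(7.29×10⁻⁵ × 1.17) = 21.1 m/s
Around a high, pressure-gradient force acts outward with centrifugal, so Coriolis balances both:
fV = (1/ρ)|∂P/∂n| + V²/R  →  V² − fR·V + fR·V_g = 0
With fR = 7.29×10⁻⁵ × 1736×10³ m = 127 m/s:
V = [fR − √((fR)² − 4 fR V_g)]/2 = [127 − √(127² − 4×127×21.1)]/2 = 26.8 m/s
Supergeostrophic (V > V_g = 21.1 m/s), as expected around a high.

26.8 m/s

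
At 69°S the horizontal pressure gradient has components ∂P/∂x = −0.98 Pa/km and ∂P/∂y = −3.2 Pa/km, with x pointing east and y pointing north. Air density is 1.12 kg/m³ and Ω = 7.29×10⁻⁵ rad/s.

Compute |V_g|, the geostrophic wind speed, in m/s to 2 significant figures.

Coriolis parameter at 69°S:
f = 2Ω sin φ = 2 × 7.29×10⁻⁵ × sin 69° = 1.36×10⁻⁴ s⁻¹
In the Southern Hemisphere f is negative: f = −1.36×10⁻⁴ s⁻¹.
Component geostrophic relations (x east, y north):
u_g = −(1/(fρ)) ∂P/∂y,  v_g = (1/(fρ)) ∂P/∂x
u_g = −(−3.2×10⁻³)/(−1.36×10⁻⁴ × 1.12) = −21.0 m/s;  v_g = (−0.98×10⁻³)/(−1.36×10⁻⁴ × 1.12) = 6.43 m/s
|V_g| = √(u_g² + v_g²) = 22.0 m/s

22 m/s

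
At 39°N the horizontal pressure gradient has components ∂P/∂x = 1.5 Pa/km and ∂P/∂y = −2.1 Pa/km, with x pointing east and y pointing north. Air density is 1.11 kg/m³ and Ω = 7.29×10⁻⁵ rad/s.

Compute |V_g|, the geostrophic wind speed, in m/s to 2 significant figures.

Coriolis parameter at 39°N:
f = 2Ω sin φ = 2 × 7.29×10⁻⁵ × sin 39° = 9.18×10⁻⁵ s⁻¹
Component geostrophic relations (x east, y north):
u_g = −(1/(fρ)) ∂P/∂y,  v_g = (1/(fρ)) ∂P/∂x
u_g = −(−2.1×10⁻³)/(9.18×10⁻⁵ × 1.11) = 20.6 m/s;  v_g = (1.5×10⁻³)/(9.18×10⁻⁵ × 1.11) = 14.7 m/s
|V_g| = √(u_g² + v_g²) = 25.3 m/s

25 m/s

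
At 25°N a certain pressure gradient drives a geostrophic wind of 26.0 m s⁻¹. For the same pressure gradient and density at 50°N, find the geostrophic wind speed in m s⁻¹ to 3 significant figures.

14.3 m s⁻¹

With the same pressure gradient and density, V_g ∝ 1/f ∝ 1/sin φ.
V₂ = V₁ · sin φ₁ / sin φ₂ = 26.0 × sin 25° / sin 50°
V₂ = 26.0 × 0.4226/0.7660 = 14.3 m s⁻¹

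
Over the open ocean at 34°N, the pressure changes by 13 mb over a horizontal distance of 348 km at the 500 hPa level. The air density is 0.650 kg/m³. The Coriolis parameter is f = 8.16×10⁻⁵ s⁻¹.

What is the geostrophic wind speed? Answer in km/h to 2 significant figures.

250 km/h

Pressure gradient: |∂P/∂n| = 1300 Pa / 348000 m = 3.74×10⁻³ Pa/m
Geostrophic balance (pressure-gradient force = Coriolis force):
V_g = (1/(fρ)) |∂P/∂n| = 3.74×10⁻³ / (8.16×10⁻⁵ × 0.650) = 70.4 m/s
Converting: 70.4 m/s × 3.6 = 250 km/h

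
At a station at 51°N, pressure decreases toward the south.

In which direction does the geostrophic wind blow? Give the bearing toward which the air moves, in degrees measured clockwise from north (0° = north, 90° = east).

The pressure-gradient force points toward the south (bearing 180°).
Geostrophic balance: in the Northern Hemisphere the Coriolis force deflects motion to the right, so the geostrophic wind blows 90° to the right of the pressure-gradient force (low pressure on the left).
Rotating 180° by 90° clockwise gives 270° — the wind blows toward the west.

270°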